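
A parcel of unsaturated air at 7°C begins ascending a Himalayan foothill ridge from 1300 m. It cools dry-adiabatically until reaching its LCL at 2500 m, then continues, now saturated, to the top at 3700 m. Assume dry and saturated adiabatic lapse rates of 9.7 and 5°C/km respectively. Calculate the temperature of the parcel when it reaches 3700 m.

From 1300 m to 2500 m (dry): cools by 9.7 × 1.2 = 11.64°C, giving -4.64°C.
From 2500 m to 3700 m (saturated): cools by 5 × 1.2 = 6°C, giving -10.64°C.

-10.64°C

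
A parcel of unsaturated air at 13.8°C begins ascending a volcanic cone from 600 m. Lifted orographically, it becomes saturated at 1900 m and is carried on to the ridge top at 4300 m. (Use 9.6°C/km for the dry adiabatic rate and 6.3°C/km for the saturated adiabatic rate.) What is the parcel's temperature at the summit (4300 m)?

Dry to 1900 m: -9.6 × 1.3 km = -12.48°C, so T = 1.32°C.
Saturated to 4300 m: -6.3 × 2.4 km = -15.12°C, so T = -13.8°C.

-13.8°C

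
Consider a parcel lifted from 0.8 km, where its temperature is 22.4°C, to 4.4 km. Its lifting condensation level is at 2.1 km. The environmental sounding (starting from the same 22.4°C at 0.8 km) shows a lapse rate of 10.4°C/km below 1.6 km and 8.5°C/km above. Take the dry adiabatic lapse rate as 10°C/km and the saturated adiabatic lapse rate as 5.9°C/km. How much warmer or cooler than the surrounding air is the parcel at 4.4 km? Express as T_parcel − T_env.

+5.55°C (parcel warmer than environment)

Parcel:
  From 800 m to 2100 m (dry): cools by 10 × 1.3 = 13°C, giving 9.4°C.
  From 2100 m to 4400 m (saturated): cools by 5.9 × 2.3 = 13.57°C, giving -4.17°C.
Environment:
  From 800 m to 1600 m (environment, lower layer): cools by 10.4 × 0.8 = 8.32°C, giving 14.08°C.
  From 1600 m to 4400 m (environment, upper layer): cools by 8.5 × 2.8 = 23.8°C, giving -9.72°C.
T_parcel − T_env = -4.17 − (-9.72) = +5.55°C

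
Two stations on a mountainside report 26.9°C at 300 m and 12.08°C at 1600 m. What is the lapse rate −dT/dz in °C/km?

Γ = −ΔT/Δz = (26.9 − 12.08) / (1600 − 300) m
  = 14.82°C / 1.3 km = 11.4°C/km

11.4°C/km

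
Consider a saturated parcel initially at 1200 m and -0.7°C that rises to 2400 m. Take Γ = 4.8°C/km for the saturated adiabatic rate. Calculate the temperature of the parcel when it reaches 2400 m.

1200–2400 m, saturated adiabatic: Δz = 1.2 km ⇒ ΔT = -5.76°C; T = -6.46°C

-6.46°C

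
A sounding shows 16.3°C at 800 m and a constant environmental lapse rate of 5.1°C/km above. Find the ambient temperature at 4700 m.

800–4700 m, environmental: Δz = 3.9 km ⇒ ΔT = -19.89°C; T = -3.59°C

-3.59°C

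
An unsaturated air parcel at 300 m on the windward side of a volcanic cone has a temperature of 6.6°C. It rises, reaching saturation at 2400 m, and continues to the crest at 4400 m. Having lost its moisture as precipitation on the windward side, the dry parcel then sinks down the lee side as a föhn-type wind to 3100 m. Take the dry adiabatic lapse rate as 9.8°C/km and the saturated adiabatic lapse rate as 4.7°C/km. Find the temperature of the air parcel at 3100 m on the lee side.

-10.64°C

From 300 m to 2400 m (dry): cools by 9.8 × 2.1 = 20.58°C, giving -13.98°C.
From 2400 m to 4400 m (saturated): cools by 4.7 × 2 = 9.4°C, giving -23.38°C.
From 4400 m to 3100 m (dry descent): warms by 9.8 × 1.3 = 12.74°C, giving -10.64°C.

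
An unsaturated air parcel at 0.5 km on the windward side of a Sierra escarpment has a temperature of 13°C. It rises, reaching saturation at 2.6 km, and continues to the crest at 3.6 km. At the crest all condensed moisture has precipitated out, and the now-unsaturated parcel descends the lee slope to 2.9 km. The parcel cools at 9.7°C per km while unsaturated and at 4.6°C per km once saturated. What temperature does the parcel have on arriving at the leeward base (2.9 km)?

Dry to 2600 m: -9.7 × 2.1 km = -20.37°C, so T = -7.37°C.
Saturated to 3600 m: -4.6 × 1 km = -4.6°C, so T = -11.97°C.
Dry descent to 2900 m: +9.7 × 0.7 km = +6.79°C, so T = -5.18°C.

-5.18°C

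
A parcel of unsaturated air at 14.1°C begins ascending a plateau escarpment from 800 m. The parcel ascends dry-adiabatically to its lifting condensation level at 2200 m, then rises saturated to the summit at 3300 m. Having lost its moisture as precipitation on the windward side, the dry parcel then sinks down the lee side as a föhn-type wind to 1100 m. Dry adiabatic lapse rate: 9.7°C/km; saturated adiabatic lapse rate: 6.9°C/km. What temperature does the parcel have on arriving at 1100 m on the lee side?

Dry to 2200 m: -9.7 × 1.4 km = -13.58°C, so T = 0.52°C.
Saturated to 3300 m: -6.9 × 1.1 km = -7.59°C, so T = -7.07°C.
Dry descent to 1100 m: +9.7 × 2.2 km = +21.34°C, so T = 14.27°C.

14.27°C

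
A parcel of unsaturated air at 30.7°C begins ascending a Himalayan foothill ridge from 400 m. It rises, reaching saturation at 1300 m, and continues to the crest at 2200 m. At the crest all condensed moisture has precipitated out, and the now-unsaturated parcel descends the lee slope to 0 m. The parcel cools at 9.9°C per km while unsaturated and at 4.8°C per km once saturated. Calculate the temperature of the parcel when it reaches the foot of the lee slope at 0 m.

39.25°C

400–1300 m, dry: Δz = 0.9 km ⇒ ΔT = -8.91°C; T = 21.79°C
1300–2200 m, saturated: Δz = 0.9 km ⇒ ΔT = -4.32°C; T = 17.47°C
2200–0 m, dry descent: Δz = 2.2 km ⇒ ΔT = +21.78°C; T = 39.25°C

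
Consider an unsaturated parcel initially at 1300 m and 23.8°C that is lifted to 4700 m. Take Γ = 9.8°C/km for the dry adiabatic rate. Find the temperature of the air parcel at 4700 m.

-9.52°C

1300–4700 m, dry adiabatic: Δz = 3.4 km ⇒ ΔT = -33.32°C; T = -9.52°C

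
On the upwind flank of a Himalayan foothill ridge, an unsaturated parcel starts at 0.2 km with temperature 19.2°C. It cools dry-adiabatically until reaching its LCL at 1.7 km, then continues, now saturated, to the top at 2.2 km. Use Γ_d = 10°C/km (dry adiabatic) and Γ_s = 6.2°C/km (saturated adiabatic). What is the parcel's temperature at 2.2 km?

1.1°C

200 → 1700 m (dry, 10°C/km): ΔT = -10 × 1.5 = -15°C → T = 4.2°C
1700 → 2200 m (saturated, 6.2°C/km): ΔT = -6.2 × 0.5 = -3.1°C → T = 1.1°C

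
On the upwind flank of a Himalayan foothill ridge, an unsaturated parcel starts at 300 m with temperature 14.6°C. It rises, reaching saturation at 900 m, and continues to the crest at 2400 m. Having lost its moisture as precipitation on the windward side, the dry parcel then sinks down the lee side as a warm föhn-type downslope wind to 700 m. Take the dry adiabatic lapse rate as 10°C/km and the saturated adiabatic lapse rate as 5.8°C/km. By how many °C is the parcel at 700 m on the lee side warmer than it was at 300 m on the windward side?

300–900 m, dry: Δz = 0.6 km ⇒ ΔT = -6°C; T = 8.6°C
900–2400 m, saturated: Δz = 1.5 km ⇒ ΔT = -8.7°C; T = -0.1°C
2400–700 m, dry descent: Δz = 1.7 km ⇒ ΔT = +17°C; T = 16.9°C
Net change vs windward start: 16.9 − 14.6 = +2.3°C

+2.3°C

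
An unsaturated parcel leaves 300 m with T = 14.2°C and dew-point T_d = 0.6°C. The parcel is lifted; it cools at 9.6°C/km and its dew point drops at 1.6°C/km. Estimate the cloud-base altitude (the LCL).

2000 m

T and T_d converge at 9.6 − 1.6 = 8°C per km
Height above start = (14.2 − 0.6) / 8 = 1.7 km
LCL altitude = 300 m + 1700 m = 2000 m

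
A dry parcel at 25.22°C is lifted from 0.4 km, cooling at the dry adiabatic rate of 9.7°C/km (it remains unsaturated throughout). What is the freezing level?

Height above start = (25.22 − 0) / 9.7 = 2.6 km
Altitude = 400 m + 2600 m = 3000 m

3 km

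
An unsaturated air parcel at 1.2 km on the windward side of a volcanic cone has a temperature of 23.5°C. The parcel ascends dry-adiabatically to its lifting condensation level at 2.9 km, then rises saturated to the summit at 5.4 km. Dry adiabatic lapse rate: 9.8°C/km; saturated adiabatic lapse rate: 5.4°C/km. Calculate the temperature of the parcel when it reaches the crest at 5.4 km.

From 1200 m to 2900 m (dry): cools by 9.8 × 1.7 = 16.66°C, giving 6.84°C.
From 2900 m to 5400 m (saturated): cools by 5.4 × 2.5 = 13.5°C, giving -6.66°C.

-6.66°C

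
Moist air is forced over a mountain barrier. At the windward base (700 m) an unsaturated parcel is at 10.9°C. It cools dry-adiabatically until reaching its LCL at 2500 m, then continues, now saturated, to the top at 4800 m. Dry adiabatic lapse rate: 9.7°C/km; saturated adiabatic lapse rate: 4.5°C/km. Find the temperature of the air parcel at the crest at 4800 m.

-16.91°C

Dry to 2500 m: -9.7 × 1.8 km = -17.46°C, so T = -6.56°C.
Saturated to 4800 m: -4.5 × 2.3 km = -10.35°C, so T = -16.91°C.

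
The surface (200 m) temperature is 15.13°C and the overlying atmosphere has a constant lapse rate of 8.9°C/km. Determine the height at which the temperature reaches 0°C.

Height above start = (15.13 − 0) / 8.9 = 1.7 km
Altitude = 200 m + 1700 m = 1900 m

1900 m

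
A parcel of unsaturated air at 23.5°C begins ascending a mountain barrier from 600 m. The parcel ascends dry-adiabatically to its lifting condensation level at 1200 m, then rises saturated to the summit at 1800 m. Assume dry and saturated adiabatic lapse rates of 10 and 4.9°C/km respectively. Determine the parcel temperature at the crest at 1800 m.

14.56°C

Dry to 1200 m: -10 × 0.6 km = -6°C, so T = 17.5°C.
Saturated to 1800 m: -4.9 × 0.6 km = -2.94°C, so T = 14.56°C.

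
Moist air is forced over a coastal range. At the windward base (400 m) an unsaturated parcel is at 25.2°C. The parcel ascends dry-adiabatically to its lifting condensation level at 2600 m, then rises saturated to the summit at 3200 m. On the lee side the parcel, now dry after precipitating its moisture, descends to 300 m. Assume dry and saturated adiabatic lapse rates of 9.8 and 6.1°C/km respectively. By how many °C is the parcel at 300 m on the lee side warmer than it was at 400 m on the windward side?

From 400 m to 2600 m (dry): cools by 9.8 × 2.2 = 21.56°C, giving 3.64°C.
From 2600 m to 3200 m (saturated): cools by 6.1 × 0.6 = 3.66°C, giving -0.02°C.
From 3200 m to 300 m (dry descent): warms by 9.8 × 2.9 = 28.42°C, giving 28.4°C.
Net change vs windward start: 28.4 − 25.2 = +3.2°C

+3.2°C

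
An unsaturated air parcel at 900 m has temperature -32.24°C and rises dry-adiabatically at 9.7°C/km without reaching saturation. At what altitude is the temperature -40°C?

Height above start = (-32.24 − (-40)) / 9.7 = 0.8 km
Altitude = 900 m + 800 m = 1700 m

1700 m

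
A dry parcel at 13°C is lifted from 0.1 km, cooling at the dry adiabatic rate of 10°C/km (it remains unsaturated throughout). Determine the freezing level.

Height above start = (13 − 0) / 10 = 1.3 km
Altitude = 100 m + 1300 m = 1400 m

1.4 km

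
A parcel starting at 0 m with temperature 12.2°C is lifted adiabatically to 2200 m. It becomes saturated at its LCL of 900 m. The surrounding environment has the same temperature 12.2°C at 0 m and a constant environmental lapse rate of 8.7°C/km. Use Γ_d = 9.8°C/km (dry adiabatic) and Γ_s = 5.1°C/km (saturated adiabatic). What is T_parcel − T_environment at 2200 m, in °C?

Parcel:
  Dry to 900 m: -9.8 × 0.9 km = -8.82°C, so T = 3.38°C.
  Saturated to 2200 m: -5.1 × 1.3 km = -6.63°C, so T = -3.25°C.
Environment:
  Environment to 2200 m: -8.7 × 2.2 km = -19.14°C, so T = -6.94°C.
T_parcel − T_env = -3.25 − (-6.94) = +3.69°C

+3.69°C (parcel warmer than environment)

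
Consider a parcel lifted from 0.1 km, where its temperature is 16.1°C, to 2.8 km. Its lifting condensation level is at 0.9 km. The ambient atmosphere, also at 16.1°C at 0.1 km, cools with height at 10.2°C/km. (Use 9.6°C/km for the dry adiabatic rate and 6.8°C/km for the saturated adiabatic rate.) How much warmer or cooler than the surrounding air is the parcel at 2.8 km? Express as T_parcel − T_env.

Parcel:
  100 → 900 m (dry, 9.6°C/km): ΔT = -9.6 × 0.8 = -7.68°C → T = 8.42°C
  900 → 2800 m (saturated, 6.8°C/km): ΔT = -6.8 × 1.9 = -12.92°C → T = -4.5°C
Environment:
  100 → 2800 m (environment, 10.2°C/km): ΔT = -10.2 × 2.7 = -27.54°C → T = -11.44°C
T_parcel − T_env = -4.5 − (-11.44) = +6.94°C

+6.94°C (parcel warmer than environment)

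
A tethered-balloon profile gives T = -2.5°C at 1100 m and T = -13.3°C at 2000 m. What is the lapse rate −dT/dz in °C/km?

Γ = −ΔT/Δz = (-2.5 − (-13.3)) / (2000 − 1100) m
  = 10.8°C / 0.9 km = 12°C/km

12°C/km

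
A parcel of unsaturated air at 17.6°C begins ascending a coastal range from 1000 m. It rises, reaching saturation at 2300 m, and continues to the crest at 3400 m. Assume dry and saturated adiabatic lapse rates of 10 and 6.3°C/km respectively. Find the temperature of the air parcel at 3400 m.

-2.33°C

From 1000 m to 2300 m (dry): cools by 10 × 1.3 = 13°C, giving 4.6°C.
From 2300 m to 3400 m (saturated): cools by 6.3 × 1.1 = 6.93°C, giving -2.33°C.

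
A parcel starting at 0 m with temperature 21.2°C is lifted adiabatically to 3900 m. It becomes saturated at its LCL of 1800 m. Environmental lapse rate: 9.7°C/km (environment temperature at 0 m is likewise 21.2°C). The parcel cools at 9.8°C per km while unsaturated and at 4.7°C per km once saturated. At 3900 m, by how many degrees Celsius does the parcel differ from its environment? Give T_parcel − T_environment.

+10.32°C (parcel warmer than environment)

Parcel:
  From 0 m to 1800 m (dry): cools by 9.8 × 1.8 = 17.64°C, giving 3.56°C.
  From 1800 m to 3900 m (saturated): cools by 4.7 × 2.1 = 9.87°C, giving -6.31°C.
Environment:
  From 0 m to 3900 m (environment): cools by 9.7 × 3.9 = 37.83°C, giving -16.63°C.
T_parcel − T_env = -6.31 − (-16.63) = +10.32°C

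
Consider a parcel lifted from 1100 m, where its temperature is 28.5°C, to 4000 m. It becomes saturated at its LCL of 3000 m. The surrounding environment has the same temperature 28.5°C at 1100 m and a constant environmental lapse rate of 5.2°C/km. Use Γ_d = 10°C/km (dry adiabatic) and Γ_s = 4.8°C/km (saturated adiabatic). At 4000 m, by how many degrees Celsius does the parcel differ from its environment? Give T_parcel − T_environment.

-8.72°C (parcel cooler than environment)

Parcel:
  1100–3000 m, dry: Δz = 1.9 km ⇒ ΔT = -19°C; T = 9.5°C
  3000–4000 m, saturated: Δz = 1 km ⇒ ΔT = -4.8°C; T = 4.7°C
Environment:
  1100–4000 m, environment: Δz = 2.9 km ⇒ ΔT = -15.08°C; T = 13.42°C
T_parcel − T_env = 4.7 − 13.42 = -8.72°C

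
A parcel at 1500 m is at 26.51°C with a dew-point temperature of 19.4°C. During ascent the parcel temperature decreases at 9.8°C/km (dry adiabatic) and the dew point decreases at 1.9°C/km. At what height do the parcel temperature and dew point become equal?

T and T_d converge at 9.8 − 1.9 = 7.9°C per km
Height above start = (26.51 − 19.4) / 7.9 = 0.9 km
LCL altitude = 1500 m + 900 m = 2400 m

2400 m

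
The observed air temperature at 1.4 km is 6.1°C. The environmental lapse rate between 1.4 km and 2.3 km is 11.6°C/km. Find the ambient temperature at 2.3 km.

From 1400 m to 2300 m (environmental): cools by 11.6 × 0.9 = 10.44°C, giving -4.34°C.

-4.34°C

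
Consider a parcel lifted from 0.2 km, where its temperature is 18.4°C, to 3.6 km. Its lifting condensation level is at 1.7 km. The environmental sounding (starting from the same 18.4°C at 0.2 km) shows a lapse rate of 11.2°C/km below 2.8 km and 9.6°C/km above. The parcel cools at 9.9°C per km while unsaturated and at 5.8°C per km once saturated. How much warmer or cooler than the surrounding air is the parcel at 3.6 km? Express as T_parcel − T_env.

+10.93°C (parcel warmer than environment)

Parcel:
  Dry to 1700 m: -9.9 × 1.5 km = -14.85°C, so T = 3.55°C.
  Saturated to 3600 m: -5.8 × 1.9 km = -11.02°C, so T = -7.47°C.
Environment:
  Environment, lower layer to 2800 m: -11.2 × 2.6 km = -29.12°C, so T = -10.72°C.
  Environment, upper layer to 3600 m: -9.6 × 0.8 km = -7.68°C, so T = -18.4°C.
T_parcel − T_env = -7.47 − (-18.4) = +10.93°C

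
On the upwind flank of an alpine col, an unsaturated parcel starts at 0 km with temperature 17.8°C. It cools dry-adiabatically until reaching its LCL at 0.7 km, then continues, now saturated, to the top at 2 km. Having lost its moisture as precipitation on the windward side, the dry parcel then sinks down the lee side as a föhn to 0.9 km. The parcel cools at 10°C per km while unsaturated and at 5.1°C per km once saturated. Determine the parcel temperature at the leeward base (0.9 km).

0 → 700 m (dry, 10°C/km): ΔT = -10 × 0.7 = -7°C → T = 10.8°C
700 → 2000 m (saturated, 5.1°C/km): ΔT = -5.1 × 1.3 = -6.63°C → T = 4.17°C
2000 → 900 m (dry descent, 10°C/km): ΔT = +10 × 1.1 = +11°C → T = 15.17°C

15.17°C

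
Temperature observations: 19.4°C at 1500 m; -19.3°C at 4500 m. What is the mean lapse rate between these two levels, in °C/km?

12.9°C/km

Γ = −ΔT/Δz = (19.4 − (-19.3)) / (4500 − 1500) m
  = 38.7°C / 3 km = 12.9°C/km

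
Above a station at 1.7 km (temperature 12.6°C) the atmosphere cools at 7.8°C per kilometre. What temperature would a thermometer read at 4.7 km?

-10.8°C

1700 → 4700 m (environmental, 7.8°C/km): ΔT = -7.8 × 3 = -23.4°C → T = -10.8°C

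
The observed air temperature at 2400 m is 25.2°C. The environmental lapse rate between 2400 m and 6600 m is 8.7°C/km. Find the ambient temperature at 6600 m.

Environmental to 6600 m: -8.7 × 4.2 km = -36.54°C, so T = -11.34°C.

-11.34°C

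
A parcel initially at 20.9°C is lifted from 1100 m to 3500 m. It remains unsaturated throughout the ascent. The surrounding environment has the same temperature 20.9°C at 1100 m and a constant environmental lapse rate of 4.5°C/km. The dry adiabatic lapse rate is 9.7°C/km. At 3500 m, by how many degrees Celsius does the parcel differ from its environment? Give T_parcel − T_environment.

Parcel:
  From 1100 m to 3500 m (dry): cools by 9.7 × 2.4 = 23.28°C, giving -2.38°C.
Environment:
  From 1100 m to 3500 m (environment): cools by 4.5 × 2.4 = 10.8°C, giving 10.1°C.
T_parcel − T_env = -2.38 − 10.1 = -12.48°C

-12.48°C (parcel cooler than environment)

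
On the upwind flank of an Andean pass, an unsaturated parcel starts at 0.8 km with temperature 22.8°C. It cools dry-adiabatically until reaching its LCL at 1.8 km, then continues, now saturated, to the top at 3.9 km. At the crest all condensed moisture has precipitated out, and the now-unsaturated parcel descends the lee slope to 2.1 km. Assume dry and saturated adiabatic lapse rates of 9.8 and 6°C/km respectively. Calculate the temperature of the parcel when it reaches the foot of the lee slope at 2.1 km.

18.04°C

From 800 m to 1800 m (dry): cools by 9.8 × 1 = 9.8°C, giving 13°C.
From 1800 m to 3900 m (saturated): cools by 6 × 2.1 = 12.6°C, giving 0.4°C.
From 3900 m to 2100 m (dry descent): warms by 9.8 × 1.8 = 17.64°C, giving 18.04°C.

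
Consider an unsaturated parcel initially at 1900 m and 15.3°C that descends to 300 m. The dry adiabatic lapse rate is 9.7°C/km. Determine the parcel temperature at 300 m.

30.82°C

Dry adiabatic to 300 m: +9.7 × 1.6 km = +15.52°C, so T = 30.82°C.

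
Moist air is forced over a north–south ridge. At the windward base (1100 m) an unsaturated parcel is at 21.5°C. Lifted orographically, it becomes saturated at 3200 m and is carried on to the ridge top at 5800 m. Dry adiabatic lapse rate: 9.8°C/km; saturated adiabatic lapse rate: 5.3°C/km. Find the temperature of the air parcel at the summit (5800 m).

-12.86°C

1100–3200 m, dry: Δz = 2.1 km ⇒ ΔT = -20.58°C; T = 0.92°C
3200–5800 m, saturated: Δz = 2.6 km ⇒ ΔT = -13.78°C; T = -12.86°C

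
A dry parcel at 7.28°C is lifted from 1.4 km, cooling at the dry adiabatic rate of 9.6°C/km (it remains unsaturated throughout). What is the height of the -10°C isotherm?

3.2 km

Height above start = (7.28 − (-10)) / 9.6 = 1.8 km
Altitude = 1400 m + 1800 m = 3200 m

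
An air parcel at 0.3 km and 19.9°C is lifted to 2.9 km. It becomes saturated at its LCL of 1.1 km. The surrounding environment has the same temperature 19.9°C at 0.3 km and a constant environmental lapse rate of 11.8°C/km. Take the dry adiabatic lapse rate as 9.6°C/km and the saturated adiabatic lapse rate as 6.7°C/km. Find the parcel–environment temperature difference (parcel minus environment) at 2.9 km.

+10.94°C (parcel warmer than environment)

Parcel:
  Dry to 1100 m: -9.6 × 0.8 km = -7.68°C, so T = 12.22°C.
  Saturated to 2900 m: -6.7 × 1.8 km = -12.06°C, so T = 0.16°C.
Environment:
  Environment to 2900 m: -11.8 × 2.6 km = -30.68°C, so T = -10.78°C.
T_parcel − T_env = 0.16 − (-10.78) = +10.94°C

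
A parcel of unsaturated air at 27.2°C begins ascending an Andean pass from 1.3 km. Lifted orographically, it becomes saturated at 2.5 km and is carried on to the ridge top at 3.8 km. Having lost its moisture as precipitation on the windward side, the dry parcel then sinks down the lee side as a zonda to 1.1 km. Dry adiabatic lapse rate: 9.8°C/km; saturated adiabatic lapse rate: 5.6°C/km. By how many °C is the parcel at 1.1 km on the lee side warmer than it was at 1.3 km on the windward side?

+7.42°C

From 1300 m to 2500 m (dry): cools by 9.8 × 1.2 = 11.76°C, giving 15.44°C.
From 2500 m to 3800 m (saturated): cools by 5.6 × 1.3 = 7.28°C, giving 8.16°C.
From 3800 m to 1100 m (dry descent): warms by 9.8 × 2.7 = 26.46°C, giving 34.62°C.
Net change vs windward start: 34.62 − 27.2 = +7.42°C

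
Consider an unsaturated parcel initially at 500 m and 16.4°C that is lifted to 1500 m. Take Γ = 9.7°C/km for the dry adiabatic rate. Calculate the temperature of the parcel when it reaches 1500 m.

From 500 m to 1500 m (dry adiabatic): cools by 9.7 × 1 = 9.7°C, giving 6.7°C.

6.7°C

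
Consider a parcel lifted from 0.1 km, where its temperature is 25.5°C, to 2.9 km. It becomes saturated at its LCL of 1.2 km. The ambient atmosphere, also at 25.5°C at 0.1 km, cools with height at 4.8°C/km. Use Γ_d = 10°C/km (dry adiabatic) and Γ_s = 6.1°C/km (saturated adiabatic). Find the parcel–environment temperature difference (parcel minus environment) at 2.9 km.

Parcel:
  100 → 1200 m (dry, 10°C/km): ΔT = -10 × 1.1 = -11°C → T = 14.5°C
  1200 → 2900 m (saturated, 6.1°C/km): ΔT = -6.1 × 1.7 = -10.37°C → T = 4.13°C
Environment:
  100 → 2900 m (environment, 4.8°C/km): ΔT = -4.8 × 2.8 = -13.44°C → T = 12.06°C
T_parcel − T_env = 4.13 − 12.06 = -7.93°C

-7.93°C (parcel cooler than environment)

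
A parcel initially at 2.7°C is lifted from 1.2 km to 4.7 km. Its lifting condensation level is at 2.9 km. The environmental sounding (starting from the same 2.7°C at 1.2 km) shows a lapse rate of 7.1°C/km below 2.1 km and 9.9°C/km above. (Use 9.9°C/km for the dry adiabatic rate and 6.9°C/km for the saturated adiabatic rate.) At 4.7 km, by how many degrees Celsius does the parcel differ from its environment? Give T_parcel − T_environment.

Parcel:
  1200 → 2900 m (dry, 9.9°C/km): ΔT = -9.9 × 1.7 = -16.83°C → T = -14.13°C
  2900 → 4700 m (saturated, 6.9°C/km): ΔT = -6.9 × 1.8 = -12.42°C → T = -26.55°C
Environment:
  1200 → 2100 m (environment, lower layer, 7.1°C/km): ΔT = -7.1 × 0.9 = -6.39°C → T = -3.69°C
  2100 → 4700 m (environment, upper layer, 9.9°C/km): ΔT = -9.9 × 2.6 = -25.74°C → T = -29.43°C
T_parcel − T_env = -26.55 − (-29.43) = +2.88°C

+2.88°C (parcel warmer than environment)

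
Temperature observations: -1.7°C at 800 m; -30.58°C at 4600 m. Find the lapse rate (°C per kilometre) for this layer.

Γ = −ΔT/Δz = (-1.7 − (-30.58)) / (4600 − 800) m
  = 28.88°C / 3.8 km = 7.6°C/km

7.6°C/km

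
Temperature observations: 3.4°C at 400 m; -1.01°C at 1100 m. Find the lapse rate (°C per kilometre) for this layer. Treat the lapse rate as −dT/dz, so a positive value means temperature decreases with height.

6.3°C/km

Γ = −ΔT/Δz = (3.4 − (-1.01)) / (1100 − 400) m
  = 4.41°C / 0.7 km = 6.3°C/km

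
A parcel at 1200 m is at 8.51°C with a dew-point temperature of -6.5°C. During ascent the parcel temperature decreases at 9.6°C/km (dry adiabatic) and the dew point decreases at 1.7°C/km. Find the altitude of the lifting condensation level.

T and T_d converge at 9.6 − 1.7 = 7.9°C per km
Height above start = (8.51 − (-6.5)) / 7.9 = 1.9 km
LCL altitude = 1200 m + 1900 m = 3100 m

3100 m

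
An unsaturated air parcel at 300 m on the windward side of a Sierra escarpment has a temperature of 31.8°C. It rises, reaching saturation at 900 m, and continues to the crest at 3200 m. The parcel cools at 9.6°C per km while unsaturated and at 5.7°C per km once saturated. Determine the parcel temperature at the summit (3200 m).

From 300 m to 900 m (dry): cools by 9.6 × 0.6 = 5.76°C, giving 26.04°C.
From 900 m to 3200 m (saturated): cools by 5.7 × 2.3 = 13.11°C, giving 12.93°C.

12.93°C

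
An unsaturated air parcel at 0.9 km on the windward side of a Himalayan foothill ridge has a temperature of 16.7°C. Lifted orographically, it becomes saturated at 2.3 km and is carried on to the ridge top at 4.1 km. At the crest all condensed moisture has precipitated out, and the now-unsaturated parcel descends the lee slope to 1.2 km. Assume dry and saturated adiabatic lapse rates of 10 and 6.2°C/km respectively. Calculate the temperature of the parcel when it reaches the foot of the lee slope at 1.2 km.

20.54°C

900 → 2300 m (dry, 10°C/km): ΔT = -10 × 1.4 = -14°C → T = 2.7°C
2300 → 4100 m (saturated, 6.2°C/km): ΔT = -6.2 × 1.8 = -11.16°C → T = -8.46°C
4100 → 1200 m (dry descent, 10°C/km): ΔT = +10 × 2.9 = +29°C → T = 20.54°C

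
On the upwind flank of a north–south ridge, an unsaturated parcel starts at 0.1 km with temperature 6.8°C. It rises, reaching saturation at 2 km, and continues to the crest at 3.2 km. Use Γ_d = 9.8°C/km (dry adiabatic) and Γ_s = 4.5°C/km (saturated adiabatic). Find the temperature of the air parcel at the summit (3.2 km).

From 100 m to 2000 m (dry): cools by 9.8 × 1.9 = 18.62°C, giving -11.82°C.
From 2000 m to 3200 m (saturated): cools by 4.5 × 1.2 = 5.4°C, giving -17.22°C.

-17.22°C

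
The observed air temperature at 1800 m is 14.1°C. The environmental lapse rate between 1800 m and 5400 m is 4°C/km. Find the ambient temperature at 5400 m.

From 1800 m to 5400 m (environmental): cools by 4 × 3.6 = 14.4°C, giving -0.3°C.

-0.3°C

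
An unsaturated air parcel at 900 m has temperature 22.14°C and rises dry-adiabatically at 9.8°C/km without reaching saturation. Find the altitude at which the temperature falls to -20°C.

Height above start = (22.14 − (-20)) / 9.8 = 4.3 km
Altitude = 900 m + 4300 m = 5200 m

5200 m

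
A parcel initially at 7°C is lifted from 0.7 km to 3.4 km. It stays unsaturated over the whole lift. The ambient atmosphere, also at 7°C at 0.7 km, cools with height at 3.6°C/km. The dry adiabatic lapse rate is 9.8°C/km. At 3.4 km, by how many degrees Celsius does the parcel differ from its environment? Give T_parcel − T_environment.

-16.74°C (parcel cooler than environment)

Parcel:
  700–3400 m, dry: Δz = 2.7 km ⇒ ΔT = -26.46°C; T = -19.46°C
Environment:
  700–3400 m, environment: Δz = 2.7 km ⇒ ΔT = -9.72°C; T = -2.72°C
T_parcel − T_env = -19.46 − (-2.72) = -16.74°C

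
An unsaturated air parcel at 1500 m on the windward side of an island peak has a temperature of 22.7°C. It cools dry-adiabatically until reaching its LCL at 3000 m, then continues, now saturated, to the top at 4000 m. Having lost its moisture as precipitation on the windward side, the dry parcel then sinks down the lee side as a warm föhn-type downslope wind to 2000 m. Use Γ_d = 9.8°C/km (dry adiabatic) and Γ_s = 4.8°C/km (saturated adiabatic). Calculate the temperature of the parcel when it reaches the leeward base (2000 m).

Dry to 3000 m: -9.8 × 1.5 km = -14.7°C, so T = 8°C.
Saturated to 4000 m: -4.8 × 1 km = -4.8°C, so T = 3.2°C.
Dry descent to 2000 m: +9.8 × 2 km = +19.6°C, so T = 22.8°C.

22.8°C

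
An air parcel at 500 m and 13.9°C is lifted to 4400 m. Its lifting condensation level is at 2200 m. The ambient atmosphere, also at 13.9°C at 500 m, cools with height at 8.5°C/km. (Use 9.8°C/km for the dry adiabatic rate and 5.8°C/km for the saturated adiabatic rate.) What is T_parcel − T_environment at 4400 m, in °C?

Parcel:
  Dry to 2200 m: -9.8 × 1.7 km = -16.66°C, so T = -2.76°C.
  Saturated to 4400 m: -5.8 × 2.2 km = -12.76°C, so T = -15.52°C.
Environment:
  Environment to 4400 m: -8.5 × 3.9 km = -33.15°C, so T = -19.25°C.
T_parcel − T_env = -15.52 − (-19.25) = +3.73°C

+3.73°C (parcel warmer than environment)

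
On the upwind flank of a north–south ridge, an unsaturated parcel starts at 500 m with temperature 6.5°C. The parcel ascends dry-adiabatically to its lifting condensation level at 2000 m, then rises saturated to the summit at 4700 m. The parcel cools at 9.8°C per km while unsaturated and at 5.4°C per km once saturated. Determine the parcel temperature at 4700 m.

Dry to 2000 m: -9.8 × 1.5 km = -14.7°C, so T = -8.2°C.
Saturated to 4700 m: -5.4 × 2.7 km = -14.58°C, so T = -22.78°C.

-22.78°C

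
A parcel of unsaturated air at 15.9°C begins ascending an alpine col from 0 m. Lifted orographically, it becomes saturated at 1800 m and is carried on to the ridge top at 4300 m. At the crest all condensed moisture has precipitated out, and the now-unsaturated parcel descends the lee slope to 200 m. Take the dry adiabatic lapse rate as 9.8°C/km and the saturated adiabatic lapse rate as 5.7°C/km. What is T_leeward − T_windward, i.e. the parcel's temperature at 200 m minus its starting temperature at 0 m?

From 0 m to 1800 m (dry): cools by 9.8 × 1.8 = 17.64°C, giving -1.74°C.
From 1800 m to 4300 m (saturated): cools by 5.7 × 2.5 = 14.25°C, giving -15.99°C.
From 4300 m to 200 m (dry descent): warms by 9.8 × 4.1 = 40.18°C, giving 24.19°C.
Net change vs windward start: 24.19 − 15.9 = +8.29°C

+8.29°C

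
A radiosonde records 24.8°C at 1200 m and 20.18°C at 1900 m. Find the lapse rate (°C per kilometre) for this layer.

Γ = −ΔT/Δz = (24.8 − 20.18) / (1900 − 1200) m
  = 4.62°C / 0.7 km = 6.6°C/km

6.6°C/km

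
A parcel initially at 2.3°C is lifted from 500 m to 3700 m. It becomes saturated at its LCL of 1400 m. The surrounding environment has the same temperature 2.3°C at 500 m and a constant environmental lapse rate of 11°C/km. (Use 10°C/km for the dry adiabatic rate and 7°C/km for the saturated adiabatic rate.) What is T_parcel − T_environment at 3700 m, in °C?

+10.1°C (parcel warmer than environment)

Parcel:
  500 → 1400 m (dry, 10°C/km): ΔT = -10 × 0.9 = -9°C → T = -6.7°C
  1400 → 3700 m (saturated, 7°C/km): ΔT = -7 × 2.3 = -16.1°C → T = -22.8°C
Environment:
  500 → 3700 m (environment, 11°C/km): ΔT = -11 × 3.2 = -35.2°C → T = -32.9°C
T_parcel − T_env = -22.8 − (-32.9) = +10.1°C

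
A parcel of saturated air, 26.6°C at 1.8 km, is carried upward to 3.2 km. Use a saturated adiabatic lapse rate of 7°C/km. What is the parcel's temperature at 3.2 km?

1800–3200 m, saturated adiabatic: Δz = 1.4 km ⇒ ΔT = -9.8°C; T = 16.8°C

16.8°C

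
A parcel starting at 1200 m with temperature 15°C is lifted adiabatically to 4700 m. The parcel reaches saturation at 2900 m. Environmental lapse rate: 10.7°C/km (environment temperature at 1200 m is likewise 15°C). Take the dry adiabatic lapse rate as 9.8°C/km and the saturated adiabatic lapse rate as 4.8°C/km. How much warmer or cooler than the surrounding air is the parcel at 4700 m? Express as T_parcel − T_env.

Parcel:
  1200 → 2900 m (dry, 9.8°C/km): ΔT = -9.8 × 1.7 = -16.66°C → T = -1.66°C
  2900 → 4700 m (saturated, 4.8°C/km): ΔT = -4.8 × 1.8 = -8.64°C → T = -10.3°C
Environment:
  1200 → 4700 m (environment, 10.7°C/km): ΔT = -10.7 × 3.5 = -37.45°C → T = -22.45°C
T_parcel − T_env = -10.3 − (-22.45) = +12.15°C

+12.15°C (parcel warmer than environment)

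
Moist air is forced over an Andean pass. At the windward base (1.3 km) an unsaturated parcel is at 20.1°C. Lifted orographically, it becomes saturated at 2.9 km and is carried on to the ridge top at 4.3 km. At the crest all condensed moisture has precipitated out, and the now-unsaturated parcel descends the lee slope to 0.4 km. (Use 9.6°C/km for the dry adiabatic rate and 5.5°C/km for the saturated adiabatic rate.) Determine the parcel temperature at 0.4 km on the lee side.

1300 → 2900 m (dry, 9.6°C/km): ΔT = -9.6 × 1.6 = -15.36°C → T = 4.74°C
2900 → 4300 m (saturated, 5.5°C/km): ΔT = -5.5 × 1.4 = -7.7°C → T = -2.96°C
4300 → 400 m (dry descent, 9.6°C/km): ΔT = +9.6 × 3.9 = +37.44°C → T = 34.48°C

34.48°C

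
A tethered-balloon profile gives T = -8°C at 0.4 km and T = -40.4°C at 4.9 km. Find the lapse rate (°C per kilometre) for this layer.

7.2°C/km

Γ = −ΔT/Δz = (-8 − (-40.4)) / (4900 − 400) m
  = 32.4°C / 4.5 km = 7.2°C/km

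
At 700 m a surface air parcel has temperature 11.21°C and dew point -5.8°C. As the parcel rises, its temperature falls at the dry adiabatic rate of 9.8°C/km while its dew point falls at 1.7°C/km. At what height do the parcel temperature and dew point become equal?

2800 m

T and T_d converge at 9.8 − 1.7 = 8.1°C per km
Height above start = (11.21 − (-5.8)) / 8.1 = 2.1 km
LCL altitude = 700 m + 2100 m = 2800 m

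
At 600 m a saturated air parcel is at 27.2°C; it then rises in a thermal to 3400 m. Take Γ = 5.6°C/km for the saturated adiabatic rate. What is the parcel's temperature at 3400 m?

11.52°C

600 → 3400 m (saturated adiabatic, 5.6°C/km): ΔT = -5.6 × 2.8 = -15.68°C → T = 11.52°C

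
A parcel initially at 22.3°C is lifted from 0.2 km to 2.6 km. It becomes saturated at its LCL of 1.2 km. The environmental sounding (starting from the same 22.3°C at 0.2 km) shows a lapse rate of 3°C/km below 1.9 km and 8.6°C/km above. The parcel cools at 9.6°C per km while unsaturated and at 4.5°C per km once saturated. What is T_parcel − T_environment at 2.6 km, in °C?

-4.78°C (parcel cooler than environment)

Parcel:
  From 200 m to 1200 m (dry): cools by 9.6 × 1 = 9.6°C, giving 12.7°C.
  From 1200 m to 2600 m (saturated): cools by 4.5 × 1.4 = 6.3°C, giving 6.4°C.
Environment:
  From 200 m to 1900 m (environment, lower layer): cools by 3 × 1.7 = 5.1°C, giving 17.2°C.
  From 1900 m to 2600 m (environment, upper layer): cools by 8.6 × 0.7 = 6.02°C, giving 11.18°C.
T_parcel − T_env = 6.4 − 11.18 = -4.78°C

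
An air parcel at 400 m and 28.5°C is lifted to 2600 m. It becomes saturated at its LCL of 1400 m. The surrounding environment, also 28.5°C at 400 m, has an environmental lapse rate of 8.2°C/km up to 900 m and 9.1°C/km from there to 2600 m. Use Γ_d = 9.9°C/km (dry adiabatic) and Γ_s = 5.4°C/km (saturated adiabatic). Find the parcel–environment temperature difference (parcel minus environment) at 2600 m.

Parcel:
  400–1400 m, dry: Δz = 1 km ⇒ ΔT = -9.9°C; T = 18.6°C
  1400–2600 m, saturated: Δz = 1.2 km ⇒ ΔT = -6.48°C; T = 12.12°C
Environment:
  400–900 m, environment, lower layer: Δz = 0.5 km ⇒ ΔT = -4.1°C; T = 24.4°C
  900–2600 m, environment, upper layer: Δz = 1.7 km ⇒ ΔT = -15.47°C; T = 8.93°C
T_parcel − T_env = 12.12 − 8.93 = +3.19°C

+3.19°C (parcel warmer than environment)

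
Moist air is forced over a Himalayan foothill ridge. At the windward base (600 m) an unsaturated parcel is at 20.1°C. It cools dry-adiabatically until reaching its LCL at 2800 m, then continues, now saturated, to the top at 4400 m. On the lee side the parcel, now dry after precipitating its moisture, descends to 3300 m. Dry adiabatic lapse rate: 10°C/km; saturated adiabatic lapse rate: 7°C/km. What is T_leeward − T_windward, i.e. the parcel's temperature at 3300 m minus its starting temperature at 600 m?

-22.2°C

600–2800 m, dry: Δz = 2.2 km ⇒ ΔT = -22°C; T = -1.9°C
2800–4400 m, saturated: Δz = 1.6 km ⇒ ΔT = -11.2°C; T = -13.1°C
4400–3300 m, dry descent: Δz = 1.1 km ⇒ ΔT = +11°C; T = -2.1°C
Net change vs windward start: -2.1 − 20.1 = -22.2°C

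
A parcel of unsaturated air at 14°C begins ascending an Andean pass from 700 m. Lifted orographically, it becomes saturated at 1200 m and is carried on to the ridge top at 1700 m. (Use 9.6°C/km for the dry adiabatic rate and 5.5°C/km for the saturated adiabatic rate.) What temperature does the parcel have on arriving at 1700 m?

6.45°C

700–1200 m, dry: Δz = 0.5 km ⇒ ΔT = -4.8°C; T = 9.2°C
1200–1700 m, saturated: Δz = 0.5 km ⇒ ΔT = -2.75°C; T = 6.45°C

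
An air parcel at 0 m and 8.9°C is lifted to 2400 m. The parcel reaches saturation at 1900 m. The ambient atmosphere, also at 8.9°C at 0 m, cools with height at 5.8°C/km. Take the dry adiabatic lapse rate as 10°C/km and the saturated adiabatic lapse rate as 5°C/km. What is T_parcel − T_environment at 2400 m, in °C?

-7.58°C (parcel cooler than environment)

Parcel:
  0–1900 m, dry: Δz = 1.9 km ⇒ ΔT = -19°C; T = -10.1°C
  1900–2400 m, saturated: Δz = 0.5 km ⇒ ΔT = -2.5°C; T = -12.6°C
Environment:
  0–2400 m, environment: Δz = 2.4 km ⇒ ΔT = -13.92°C; T = -5.02°C
T_parcel − T_env = -12.6 − (-5.02) = -7.58°C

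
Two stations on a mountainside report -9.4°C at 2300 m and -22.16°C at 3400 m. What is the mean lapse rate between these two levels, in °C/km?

11.6°C/km

Γ = −ΔT/Δz = (-9.4 − (-22.16)) / (3400 − 2300) m
  = 12.76°C / 1.1 km = 11.6°C/km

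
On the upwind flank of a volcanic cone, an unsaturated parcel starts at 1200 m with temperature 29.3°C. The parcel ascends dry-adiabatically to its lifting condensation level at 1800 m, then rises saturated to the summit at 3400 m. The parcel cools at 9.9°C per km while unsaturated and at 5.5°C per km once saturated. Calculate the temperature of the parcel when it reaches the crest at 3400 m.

From 1200 m to 1800 m (dry): cools by 9.9 × 0.6 = 5.94°C, giving 23.36°C.
From 1800 m to 3400 m (saturated): cools by 5.5 × 1.6 = 8.8°C, giving 14.56°C.

14.56°C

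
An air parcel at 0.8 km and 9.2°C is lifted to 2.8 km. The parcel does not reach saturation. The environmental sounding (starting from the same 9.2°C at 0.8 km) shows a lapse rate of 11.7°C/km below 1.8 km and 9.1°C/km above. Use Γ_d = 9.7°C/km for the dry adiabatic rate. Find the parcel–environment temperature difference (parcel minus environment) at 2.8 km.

Parcel:
  800–2800 m, dry: Δz = 2 km ⇒ ΔT = -19.4°C; T = -10.2°C
Environment:
  800–1800 m, environment, lower layer: Δz = 1 km ⇒ ΔT = -11.7°C; T = -2.5°C
  1800–2800 m, environment, upper layer: Δz = 1 km ⇒ ΔT = -9.1°C; T = -11.6°C
T_parcel − T_env = -10.2 − (-11.6) = +1.4°C

+1.4°C (parcel warmer than environment)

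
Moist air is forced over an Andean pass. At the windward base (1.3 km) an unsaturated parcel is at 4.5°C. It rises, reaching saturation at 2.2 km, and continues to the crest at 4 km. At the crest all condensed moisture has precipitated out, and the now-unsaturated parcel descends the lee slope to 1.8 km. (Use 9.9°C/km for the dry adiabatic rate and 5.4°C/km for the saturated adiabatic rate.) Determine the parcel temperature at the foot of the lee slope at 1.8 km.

7.65°C

1300–2200 m, dry: Δz = 0.9 km ⇒ ΔT = -8.91°C; T = -4.41°C
2200–4000 m, saturated: Δz = 1.8 km ⇒ ΔT = -9.72°C; T = -14.13°C
4000–1800 m, dry descent: Δz = 2.2 km ⇒ ΔT = +21.78°C; T = 7.65°C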